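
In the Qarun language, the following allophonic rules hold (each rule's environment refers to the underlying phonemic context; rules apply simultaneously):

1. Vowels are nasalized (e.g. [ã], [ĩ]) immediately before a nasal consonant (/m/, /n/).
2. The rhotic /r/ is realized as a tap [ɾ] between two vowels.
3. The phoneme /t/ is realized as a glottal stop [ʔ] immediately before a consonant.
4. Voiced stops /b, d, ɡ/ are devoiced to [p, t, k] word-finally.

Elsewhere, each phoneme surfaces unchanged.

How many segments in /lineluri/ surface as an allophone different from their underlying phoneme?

2

Segments that undergo a rule: /i/ → [ĩ] (rule 1); /r/ → [ɾ] (rule 2).
All other segments surface unchanged.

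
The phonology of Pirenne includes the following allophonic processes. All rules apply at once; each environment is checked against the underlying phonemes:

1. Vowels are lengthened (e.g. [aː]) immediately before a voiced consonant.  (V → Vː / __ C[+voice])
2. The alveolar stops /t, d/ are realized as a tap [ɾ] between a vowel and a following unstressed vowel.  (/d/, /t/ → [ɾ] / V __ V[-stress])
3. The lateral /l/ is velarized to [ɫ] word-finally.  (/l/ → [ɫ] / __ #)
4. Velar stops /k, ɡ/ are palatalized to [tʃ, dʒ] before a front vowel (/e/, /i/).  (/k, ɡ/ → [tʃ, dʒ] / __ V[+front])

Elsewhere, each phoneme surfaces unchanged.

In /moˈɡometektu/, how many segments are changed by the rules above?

Segments that undergo a rule: /o/ → [oː] (rule 1); /o/ → [oː] (rule 1); /t/ → [ɾ] (rule 2).
All other segments surface unchanged.

3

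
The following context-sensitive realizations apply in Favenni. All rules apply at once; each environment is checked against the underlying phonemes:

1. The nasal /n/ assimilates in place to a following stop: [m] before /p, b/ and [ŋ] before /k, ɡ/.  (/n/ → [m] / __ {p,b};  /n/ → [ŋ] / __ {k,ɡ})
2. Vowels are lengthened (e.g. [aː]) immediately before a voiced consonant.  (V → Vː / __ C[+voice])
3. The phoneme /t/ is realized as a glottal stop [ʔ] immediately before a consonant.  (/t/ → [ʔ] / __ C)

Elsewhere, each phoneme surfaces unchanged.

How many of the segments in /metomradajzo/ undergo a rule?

Segments that undergo a rule: /o/ → [oː] (rule 2); /a/ → [aː] (rule 2); /a/ → [aː] (rule 2).
All other segments surface unchanged.

3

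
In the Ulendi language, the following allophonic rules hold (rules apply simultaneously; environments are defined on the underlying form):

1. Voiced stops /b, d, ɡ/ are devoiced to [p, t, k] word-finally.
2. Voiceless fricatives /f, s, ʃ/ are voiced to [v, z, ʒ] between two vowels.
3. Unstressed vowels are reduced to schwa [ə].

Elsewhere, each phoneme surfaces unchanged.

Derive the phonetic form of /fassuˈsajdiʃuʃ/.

/f/ — word-initial; rule 2 does not apply here → [f].
/a/ meets the environment for rule 3 (in an unstressed syllable) → [ə].
/s/ (between /a/ and /s/): rule 2 targets it, but not between two vowels → unchanged [s].
/s/ (between /s/ and /u/) is in the target of rule 2 but the environment (between two vowels) is not met → [s].
/u/ meets the environment for rule 3 (in an unstressed syllable) → [ə].
/s/ (between /u/ and /a/): between two vowels, so rule 2 applies → [z].
/a/ (between /s/ and /j/) fails the environment for rule 3, so it stays [a].
/j/ — not in any rule's target class → [j].
/d/ (between /j/ and /i/): rule 1 targets it, but not word-finally → unchanged [d].
/i/ (between /d/ and /ʃ/): in an unstressed syllable, so rule 3 applies → [ə].
/ʃ/ (between /i/ and /u/) occurs between two vowels → [ʒ] by rule 2.
/u/ (between /ʃ/ and /ʃ/) occurs in an unstressed syllable → [ə] by rule 3.
/ʃ/ (word-final) fails the environment for rule 2, so it stays [ʃ].

[fəssəˈzajdəʒəʃ]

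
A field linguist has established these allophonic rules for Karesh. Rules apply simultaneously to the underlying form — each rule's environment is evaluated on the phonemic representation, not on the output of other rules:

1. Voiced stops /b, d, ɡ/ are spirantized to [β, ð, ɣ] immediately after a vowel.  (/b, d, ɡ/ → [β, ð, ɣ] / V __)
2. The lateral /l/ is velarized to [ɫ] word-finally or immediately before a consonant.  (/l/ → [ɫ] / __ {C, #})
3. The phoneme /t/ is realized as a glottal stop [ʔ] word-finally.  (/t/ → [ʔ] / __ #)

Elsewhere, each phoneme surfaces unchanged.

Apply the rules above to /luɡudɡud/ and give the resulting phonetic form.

/l/ (word-initial) fails the environment for rule 2, so it stays [l].
/ɡ/ meets the environment for rule 1 (immediately after a vowel) → [ɣ].
/d/ (between /u/ and /ɡ/): immediately after a vowel, so rule 1 applies → [ð].
/ɡ/ (between /d/ and /u/): rule 1 targets it, but not immediately after a vowel → unchanged [ɡ].
/d/ — word-final, immediately after a vowel — surfaces as [ð] (rule 1).

[luɣuðɡuð]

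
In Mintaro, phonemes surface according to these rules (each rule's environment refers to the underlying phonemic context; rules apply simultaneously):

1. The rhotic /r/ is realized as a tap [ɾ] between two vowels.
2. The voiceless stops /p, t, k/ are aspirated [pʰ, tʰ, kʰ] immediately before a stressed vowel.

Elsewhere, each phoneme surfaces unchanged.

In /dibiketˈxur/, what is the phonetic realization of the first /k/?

/k/ (between /i/ and /e/) fails the environment for rule 2, so it stays [k].

[k]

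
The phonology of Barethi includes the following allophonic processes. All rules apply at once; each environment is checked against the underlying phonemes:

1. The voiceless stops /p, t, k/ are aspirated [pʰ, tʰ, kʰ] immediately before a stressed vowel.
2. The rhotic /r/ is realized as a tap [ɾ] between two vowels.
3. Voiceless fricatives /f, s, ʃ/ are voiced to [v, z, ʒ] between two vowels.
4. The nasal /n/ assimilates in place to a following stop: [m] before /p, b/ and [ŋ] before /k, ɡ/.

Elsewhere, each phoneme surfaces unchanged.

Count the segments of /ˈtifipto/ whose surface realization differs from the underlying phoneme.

2

Segments that undergo a rule: /t/ → [tʰ] (rule 1); /f/ → [v] (rule 3).
All other segments surface unchanged.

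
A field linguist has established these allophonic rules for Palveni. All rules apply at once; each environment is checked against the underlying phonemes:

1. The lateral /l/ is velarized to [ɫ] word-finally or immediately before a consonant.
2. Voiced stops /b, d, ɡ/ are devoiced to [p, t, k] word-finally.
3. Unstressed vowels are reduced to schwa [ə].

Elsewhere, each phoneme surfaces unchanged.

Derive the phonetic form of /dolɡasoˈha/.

[dəɫɡəsəˈha]

/d/ (word-initial): rule 2 targets it, but not word-finally → unchanged [d].
/o/ meets the environment for rule 3 (in an unstressed syllable) → [ə].
Rule 1 applies to /l/ (between /o/ and /ɡ/: word-finally or immediately before a consonant) → [ɫ].
/ɡ/ (between /l/ and /a/) fails the environment for rule 2, so it stays [ɡ].
/a/ — between /ɡ/ and /s/, in an unstressed syllable — surfaces as [ə] (rule 3).
/s/ stays [s].
/o/ — between /s/ and /h/, in an unstressed syllable — surfaces as [ə] (rule 3).
/h/ (between /o/ and /a/) is unaffected → [h].
/a/ (word-final) fails the environment for rule 3, so it stays [a].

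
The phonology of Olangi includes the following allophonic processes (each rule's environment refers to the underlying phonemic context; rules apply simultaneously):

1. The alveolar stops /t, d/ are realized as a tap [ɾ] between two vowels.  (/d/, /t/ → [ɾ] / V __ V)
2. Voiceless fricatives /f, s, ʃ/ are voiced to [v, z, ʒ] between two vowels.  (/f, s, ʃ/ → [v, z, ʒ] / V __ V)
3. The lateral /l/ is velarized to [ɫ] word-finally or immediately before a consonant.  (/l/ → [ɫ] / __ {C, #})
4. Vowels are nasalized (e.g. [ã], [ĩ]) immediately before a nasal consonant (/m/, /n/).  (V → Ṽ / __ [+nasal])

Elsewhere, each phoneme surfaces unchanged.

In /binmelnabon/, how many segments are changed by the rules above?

Segments that undergo a rule: /i/ → [ĩ] (rule 4); /l/ → [ɫ] (rule 3); /o/ → [õ] (rule 4).
All other segments surface unchanged.

3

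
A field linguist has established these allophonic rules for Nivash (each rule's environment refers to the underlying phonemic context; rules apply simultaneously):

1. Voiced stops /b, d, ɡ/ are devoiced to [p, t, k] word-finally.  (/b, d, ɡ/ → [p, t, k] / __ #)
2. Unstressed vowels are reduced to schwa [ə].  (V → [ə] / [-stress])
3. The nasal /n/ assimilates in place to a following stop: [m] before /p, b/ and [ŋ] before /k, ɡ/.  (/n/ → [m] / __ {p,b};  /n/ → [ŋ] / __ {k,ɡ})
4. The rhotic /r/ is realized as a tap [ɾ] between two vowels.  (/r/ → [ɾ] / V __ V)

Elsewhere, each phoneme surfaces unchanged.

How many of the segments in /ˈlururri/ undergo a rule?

Segments that undergo a rule: /r/ → [ɾ] (rule 4); /u/ → [ə] (rule 2); /i/ → [ə] (rule 2).
All other segments surface unchanged.

3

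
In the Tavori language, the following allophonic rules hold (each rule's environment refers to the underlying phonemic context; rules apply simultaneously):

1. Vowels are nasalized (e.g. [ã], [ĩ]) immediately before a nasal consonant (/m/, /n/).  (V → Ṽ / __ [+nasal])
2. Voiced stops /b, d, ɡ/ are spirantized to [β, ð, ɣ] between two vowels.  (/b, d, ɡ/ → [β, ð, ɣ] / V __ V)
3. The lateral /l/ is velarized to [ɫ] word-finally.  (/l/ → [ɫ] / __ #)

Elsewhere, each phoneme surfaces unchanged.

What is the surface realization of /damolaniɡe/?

/d/ (word-initial) is in the target of rule 2 but the environment (between two vowels) is not met → [d].
Rule 1 applies to /a/ (between /d/ and /m/: before a nasal consonant) → [ã].
/o/ (between /m/ and /l/) is in the target of rule 1 but the environment (before a nasal consonant) is not met → [o].
/l/ (between /o/ and /a/) is in the target of rule 3 but the environment (word-finally) is not met → [l].
/a/ meets the environment for rule 1 (before a nasal consonant) → [ã].
/i/ (between /n/ and /ɡ/) fails the environment for rule 1, so it stays [i].
Rule 2 applies to /ɡ/ (between /i/ and /e/: between two vowels) → [ɣ].
/e/ (word-final): rule 1 targets it, but not before a nasal consonant → unchanged [e].

[dãmolãniɣe]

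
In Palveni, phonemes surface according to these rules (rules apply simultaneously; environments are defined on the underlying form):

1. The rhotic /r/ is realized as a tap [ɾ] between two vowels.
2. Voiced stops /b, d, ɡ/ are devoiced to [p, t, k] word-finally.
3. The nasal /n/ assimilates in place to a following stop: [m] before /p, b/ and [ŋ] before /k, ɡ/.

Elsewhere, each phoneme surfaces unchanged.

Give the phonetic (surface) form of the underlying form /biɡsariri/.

/b/ (word-initial) fails the environment for rule 2, so it stays [b].
/i/ (between /b/ and /ɡ/): no rule targets it → [i].
/ɡ/ — between /i/ and /s/; rule 2 does not apply here → [ɡ].
/s/ — not in any rule's target class → [s].
/a/ — not in any rule's target class → [a].
Rule 1 applies to /r/ (between /a/ and /i/: between two vowels) → [ɾ].
/i/ stays [i].
/r/ (between /i/ and /i/) occurs between two vowels → [ɾ] by rule 1.
/i/ stays [i].

[biɡsaɾiɾi]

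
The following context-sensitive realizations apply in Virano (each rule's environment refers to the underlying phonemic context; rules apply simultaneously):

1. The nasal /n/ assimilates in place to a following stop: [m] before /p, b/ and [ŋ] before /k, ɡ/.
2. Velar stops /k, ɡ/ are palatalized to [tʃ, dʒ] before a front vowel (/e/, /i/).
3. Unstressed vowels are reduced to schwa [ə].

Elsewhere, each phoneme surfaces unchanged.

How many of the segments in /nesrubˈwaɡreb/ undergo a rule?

3

Segments that undergo a rule: /e/ → [ə] (rule 3); /u/ → [ə] (rule 3); /e/ → [ə] (rule 3).
All other segments surface unchanged.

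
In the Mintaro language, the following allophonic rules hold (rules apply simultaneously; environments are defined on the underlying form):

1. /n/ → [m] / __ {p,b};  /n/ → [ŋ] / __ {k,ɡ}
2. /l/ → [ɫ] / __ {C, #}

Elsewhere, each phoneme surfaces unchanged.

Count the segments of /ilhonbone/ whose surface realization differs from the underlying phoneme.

2

Segments that undergo a rule: /l/ → [ɫ] (rule 2); /n/ → [m] (rule 1).
All other segments surface unchanged.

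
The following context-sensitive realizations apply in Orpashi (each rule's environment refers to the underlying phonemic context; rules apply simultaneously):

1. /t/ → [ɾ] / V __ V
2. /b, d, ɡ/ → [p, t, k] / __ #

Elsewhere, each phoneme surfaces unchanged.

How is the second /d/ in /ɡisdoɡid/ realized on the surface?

[t]

/d/ — word-final, word-finally — surfaces as [t] (rule 2).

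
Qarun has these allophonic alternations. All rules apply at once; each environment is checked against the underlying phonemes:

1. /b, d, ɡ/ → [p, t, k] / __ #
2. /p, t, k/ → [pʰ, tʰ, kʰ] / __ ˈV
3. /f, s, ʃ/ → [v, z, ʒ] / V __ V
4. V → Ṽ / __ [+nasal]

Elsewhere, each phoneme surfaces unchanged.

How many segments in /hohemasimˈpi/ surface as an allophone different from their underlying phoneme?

Segments that undergo a rule: /e/ → [ẽ] (rule 4); /s/ → [z] (rule 3); /i/ → [ĩ] (rule 4); /p/ → [pʰ] (rule 2).
All other segments surface unchanged.

4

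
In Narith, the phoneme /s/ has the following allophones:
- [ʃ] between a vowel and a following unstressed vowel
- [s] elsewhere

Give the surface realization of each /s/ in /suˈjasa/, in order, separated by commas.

Occurrence 1 (position 1): no conditioning environment matches → elsewhere allophone [s].
Occurrence 2 (position 5): between a vowel and a following unstressed vowel → [ʃ].

[s], [ʃ]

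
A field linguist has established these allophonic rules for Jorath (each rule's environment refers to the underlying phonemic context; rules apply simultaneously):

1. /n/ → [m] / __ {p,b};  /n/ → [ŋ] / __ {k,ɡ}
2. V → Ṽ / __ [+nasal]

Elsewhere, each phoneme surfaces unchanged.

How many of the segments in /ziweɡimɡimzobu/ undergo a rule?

Segments that undergo a rule: /i/ → [ĩ] (rule 2); /i/ → [ĩ] (rule 2).
All other segments surface unchanged.

2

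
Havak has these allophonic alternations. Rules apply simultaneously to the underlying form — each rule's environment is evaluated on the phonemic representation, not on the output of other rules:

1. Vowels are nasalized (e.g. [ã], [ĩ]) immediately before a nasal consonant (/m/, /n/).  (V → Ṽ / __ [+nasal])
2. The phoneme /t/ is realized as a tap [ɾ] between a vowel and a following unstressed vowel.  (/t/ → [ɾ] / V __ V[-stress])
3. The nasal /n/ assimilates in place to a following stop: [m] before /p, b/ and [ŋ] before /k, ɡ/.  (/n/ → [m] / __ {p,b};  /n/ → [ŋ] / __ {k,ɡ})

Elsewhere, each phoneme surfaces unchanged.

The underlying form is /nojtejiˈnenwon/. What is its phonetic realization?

[nojtejĩˈnẽnwõn]

/n/ — word-initial; rule 3 does not apply here → [n].
/o/ (between /n/ and /j/) fails the environment for rule 1, so it stays [o].
/j/ (between /o/ and /t/): no rule targets it → [j].
/t/ — between /j/ and /e/; rule 2 does not apply here → [t].
/e/ (between /t/ and /j/) fails the environment for rule 1, so it stays [e].
/j/ (between /e/ and /i/) is unaffected → [j].
/i/ meets the environment for rule 1 (before a nasal consonant) → [ĩ].
/n/ — between /i/ and /e/; rule 3 does not apply here → [n].
Rule 1 applies to /e/ (between /n/ and /n/: before a nasal consonant) → [ẽ].
/n/ (between /e/ and /w/) is in the target of rule 3 but the environment (before a labial or velar stop) is not met → [n].
/w/ stays [w].
/o/ (between /w/ and /n/) occurs before a nasal consonant → [õ] by rule 1.
/n/ (word-final) fails the environment for rule 3, so it stays [n].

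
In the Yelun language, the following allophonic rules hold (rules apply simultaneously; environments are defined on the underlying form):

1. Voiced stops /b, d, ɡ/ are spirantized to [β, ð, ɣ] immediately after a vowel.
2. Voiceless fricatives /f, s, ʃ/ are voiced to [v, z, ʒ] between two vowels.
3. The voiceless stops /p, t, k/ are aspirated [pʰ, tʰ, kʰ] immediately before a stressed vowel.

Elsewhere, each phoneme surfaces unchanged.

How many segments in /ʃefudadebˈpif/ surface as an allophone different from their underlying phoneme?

5

Segments that undergo a rule: /f/ → [v] (rule 2); /d/ → [ð] (rule 1); /d/ → [ð] (rule 1); /b/ → [β] (rule 1); /p/ → [pʰ] (rule 3).
All other segments surface unchanged.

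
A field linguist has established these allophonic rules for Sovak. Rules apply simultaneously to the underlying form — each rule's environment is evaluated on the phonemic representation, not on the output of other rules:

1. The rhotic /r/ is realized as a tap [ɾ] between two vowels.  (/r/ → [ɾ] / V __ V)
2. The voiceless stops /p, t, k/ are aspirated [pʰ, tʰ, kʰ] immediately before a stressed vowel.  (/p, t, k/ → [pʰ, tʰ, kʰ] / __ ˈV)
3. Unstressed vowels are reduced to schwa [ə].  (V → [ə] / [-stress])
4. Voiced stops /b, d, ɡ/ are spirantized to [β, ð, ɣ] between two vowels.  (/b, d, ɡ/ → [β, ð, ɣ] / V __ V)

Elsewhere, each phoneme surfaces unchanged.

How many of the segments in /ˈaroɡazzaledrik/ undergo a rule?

Segments that undergo a rule: /r/ → [ɾ] (rule 1); /o/ → [ə] (rule 3); /ɡ/ → [ɣ] (rule 4); /a/ → [ə] (rule 3); /a/ → [ə] (rule 3); /e/ → [ə] (rule 3); /i/ → [ə] (rule 3).
All other segments surface unchanged.

7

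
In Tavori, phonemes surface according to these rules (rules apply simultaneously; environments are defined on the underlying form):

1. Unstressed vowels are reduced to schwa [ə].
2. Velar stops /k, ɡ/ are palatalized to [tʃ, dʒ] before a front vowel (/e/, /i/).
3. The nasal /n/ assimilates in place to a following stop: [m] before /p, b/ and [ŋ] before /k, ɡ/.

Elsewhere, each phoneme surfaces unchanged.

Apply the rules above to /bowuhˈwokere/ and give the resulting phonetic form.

[bəwəhˈwotʃərə]

/b/ (word-initial) is unaffected → [b].
/o/ (between /b/ and /w/) occurs in an unstressed syllable → [ə] by rule 1.
/w/ — not in any rule's target class → [w].
/u/ (between /w/ and /h/) occurs in an unstressed syllable → [ə] by rule 1.
/h/ — not in any rule's target class → [h].
/w/ (between /h/ and /o/): no rule targets it → [w].
/o/ (between /w/ and /k/) fails the environment for rule 1, so it stays [o].
/k/ — between /o/ and /e/, before a front vowel — surfaces as [tʃ] (rule 2).
Rule 1 applies to /e/ (between /k/ and /r/: in an unstressed syllable) → [ə].
/r/ (between /e/ and /e/): no rule targets it → [r].
/e/ — word-final, in an unstressed syllable — surfaces as [ə] (rule 1).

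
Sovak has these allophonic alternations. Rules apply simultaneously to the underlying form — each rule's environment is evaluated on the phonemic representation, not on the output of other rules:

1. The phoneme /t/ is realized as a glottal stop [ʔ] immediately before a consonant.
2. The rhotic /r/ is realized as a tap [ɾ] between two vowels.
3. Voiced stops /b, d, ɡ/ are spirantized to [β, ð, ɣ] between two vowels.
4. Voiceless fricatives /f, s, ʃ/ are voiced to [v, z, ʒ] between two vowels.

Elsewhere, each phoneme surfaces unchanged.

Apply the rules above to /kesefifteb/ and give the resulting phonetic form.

/k/ — not in any rule's target class → [k].
/e/ stays [e].
Rule 4 applies to /s/ (between /e/ and /e/: between two vowels) → [z].
/e/ (between /s/ and /f/) is unaffected → [e].
Rule 4 applies to /f/ (between /e/ and /i/: between two vowels) → [v].
/i/ (between /f/ and /f/) is unaffected → [i].
/f/ (between /i/ and /t/): rule 4 targets it, but not between two vowels → unchanged [f].
/t/ — between /f/ and /e/; rule 1 does not apply here → [t].
/e/ stays [e].
/b/ — word-final; rule 3 does not apply here → [b].

[kezevifteb]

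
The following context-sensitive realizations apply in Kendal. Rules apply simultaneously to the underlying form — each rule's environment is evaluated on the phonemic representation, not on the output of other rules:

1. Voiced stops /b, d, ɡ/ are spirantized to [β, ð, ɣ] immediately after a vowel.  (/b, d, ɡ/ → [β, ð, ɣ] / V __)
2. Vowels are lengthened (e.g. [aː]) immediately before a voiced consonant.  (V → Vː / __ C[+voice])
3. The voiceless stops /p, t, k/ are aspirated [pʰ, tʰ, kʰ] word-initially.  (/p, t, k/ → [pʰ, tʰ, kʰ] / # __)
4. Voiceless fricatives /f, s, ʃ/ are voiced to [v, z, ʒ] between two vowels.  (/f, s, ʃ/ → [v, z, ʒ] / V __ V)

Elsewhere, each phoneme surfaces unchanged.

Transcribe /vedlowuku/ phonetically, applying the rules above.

/v/ (word-initial): no rule targets it → [v].
/e/ (between /v/ and /d/): before a voiced consonant, so rule 2 applies → [eː].
/d/ (between /e/ and /l/): immediately after a vowel, so rule 1 applies → [ð].
/l/ (between /d/ and /o/) is unaffected → [l].
/o/ meets the environment for rule 2 (before a voiced consonant) → [oː].
/w/ — not in any rule's target class → [w].
/u/ (between /w/ and /k/) is in the target of rule 2 but the environment (before a voiced consonant) is not met → [u].
/k/ (between /u/ and /u/) fails the environment for rule 3, so it stays [k].
/u/ (word-final): rule 2 targets it, but not before a voiced consonant → unchanged [u].

[veːðloːwuku]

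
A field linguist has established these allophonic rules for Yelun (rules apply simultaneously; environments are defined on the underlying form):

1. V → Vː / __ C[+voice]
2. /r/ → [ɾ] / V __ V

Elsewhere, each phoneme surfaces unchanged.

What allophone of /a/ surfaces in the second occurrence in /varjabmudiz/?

Rule 1 applies to /a/ (between /j/ and /b/: before a voiced consonant) → [aː].

[aː]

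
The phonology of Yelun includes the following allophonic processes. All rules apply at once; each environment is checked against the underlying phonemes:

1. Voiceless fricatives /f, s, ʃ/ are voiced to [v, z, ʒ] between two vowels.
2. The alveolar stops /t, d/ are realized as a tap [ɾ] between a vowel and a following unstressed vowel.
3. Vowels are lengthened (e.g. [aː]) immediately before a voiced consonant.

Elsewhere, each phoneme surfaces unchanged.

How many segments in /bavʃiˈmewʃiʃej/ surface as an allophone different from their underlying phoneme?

Segments that undergo a rule: /a/ → [aː] (rule 3); /i/ → [iː] (rule 3); /e/ → [eː] (rule 3); /ʃ/ → [ʒ] (rule 1); /e/ → [eː] (rule 3).
All other segments surface unchanged.

5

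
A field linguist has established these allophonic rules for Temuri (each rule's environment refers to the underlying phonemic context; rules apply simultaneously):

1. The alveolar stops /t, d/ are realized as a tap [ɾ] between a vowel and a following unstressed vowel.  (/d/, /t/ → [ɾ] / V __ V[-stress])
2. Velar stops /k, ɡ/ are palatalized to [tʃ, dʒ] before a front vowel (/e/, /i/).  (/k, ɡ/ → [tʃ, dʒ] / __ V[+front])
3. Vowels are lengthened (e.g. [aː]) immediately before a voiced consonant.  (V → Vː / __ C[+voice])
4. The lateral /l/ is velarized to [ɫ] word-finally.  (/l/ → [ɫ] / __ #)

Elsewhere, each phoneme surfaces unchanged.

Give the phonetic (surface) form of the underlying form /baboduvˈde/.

[baːboːɾuːvˈde]

/b/ (word-initial): no rule targets it → [b].
/a/ meets the environment for rule 3 (before a voiced consonant) → [aː].
/b/ (between /a/ and /o/): no rule targets it → [b].
/o/ meets the environment for rule 3 (before a voiced consonant) → [oː].
Rule 1 applies to /d/ (between /o/ and /u/: between a vowel and a following unstressed vowel) → [ɾ].
/u/ (between /d/ and /v/) occurs before a voiced consonant → [uː] by rule 3.
/v/ (between /u/ and /d/): no rule targets it → [v].
/d/ (between /v/ and /e/) is in the target of rule 1 but the environment (between a vowel and a following unstressed vowel) is not met → [d].
/e/ (word-final) fails the environment for rule 3, so it stays [e].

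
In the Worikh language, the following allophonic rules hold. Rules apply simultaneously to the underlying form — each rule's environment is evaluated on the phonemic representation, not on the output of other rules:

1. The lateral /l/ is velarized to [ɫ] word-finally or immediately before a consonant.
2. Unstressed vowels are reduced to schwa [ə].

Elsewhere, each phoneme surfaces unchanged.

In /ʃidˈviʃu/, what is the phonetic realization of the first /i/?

[ə]

/i/ (between /ʃ/ and /d/) occurs in an unstressed syllable → [ə] by rule 2.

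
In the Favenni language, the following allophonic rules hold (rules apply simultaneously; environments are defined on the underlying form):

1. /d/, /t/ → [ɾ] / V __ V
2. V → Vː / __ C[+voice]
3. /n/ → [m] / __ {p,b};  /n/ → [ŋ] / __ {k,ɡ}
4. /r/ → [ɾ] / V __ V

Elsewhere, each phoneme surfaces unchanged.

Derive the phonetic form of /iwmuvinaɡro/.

Rule 2 applies to /i/ (word-initial: before a voiced consonant) → [iː].
/u/ meets the environment for rule 2 (before a voiced consonant) → [uː].
/i/ — between /v/ and /n/, before a voiced consonant — surfaces as [iː] (rule 2).
/n/ (between /i/ and /a/) is in the target of rule 3 but the environment (before a labial or velar stop) is not met → [n].
/a/ (between /n/ and /ɡ/) occurs before a voiced consonant → [aː] by rule 2.
/r/ — between /ɡ/ and /o/; rule 4 does not apply here → [r].
/o/ — word-final; rule 2 does not apply here → [o].

[iːwmuːviːnaːɡro]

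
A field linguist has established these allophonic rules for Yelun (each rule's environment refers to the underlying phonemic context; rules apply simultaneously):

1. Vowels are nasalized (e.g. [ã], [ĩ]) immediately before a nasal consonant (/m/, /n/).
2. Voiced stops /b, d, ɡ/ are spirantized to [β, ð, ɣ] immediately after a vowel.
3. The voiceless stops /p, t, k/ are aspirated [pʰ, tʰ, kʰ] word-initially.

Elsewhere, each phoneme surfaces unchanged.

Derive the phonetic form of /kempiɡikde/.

[kʰẽmpiɣikde]

/k/ — word-initial, word-initially — surfaces as [kʰ] (rule 3).
/e/ (between /k/ and /m/): before a nasal consonant, so rule 1 applies → [ẽ].
/m/ (between /e/ and /p/): no rule targets it → [m].
/p/ (between /m/ and /i/): rule 3 targets it, but not word-initially → unchanged [p].
/i/ (between /p/ and /ɡ/): rule 1 targets it, but not before a nasal consonant → unchanged [i].
/ɡ/ meets the environment for rule 2 (immediately after a vowel) → [ɣ].
/i/ (between /ɡ/ and /k/) is in the target of rule 1 but the environment (before a nasal consonant) is not met → [i].
/k/ (between /i/ and /d/) is in the target of rule 3 but the environment (word-initially) is not met → [k].
/d/ (between /k/ and /e/): rule 2 targets it, but not immediately after a vowel → unchanged [d].
/e/ — word-final; rule 1 does not apply here → [e].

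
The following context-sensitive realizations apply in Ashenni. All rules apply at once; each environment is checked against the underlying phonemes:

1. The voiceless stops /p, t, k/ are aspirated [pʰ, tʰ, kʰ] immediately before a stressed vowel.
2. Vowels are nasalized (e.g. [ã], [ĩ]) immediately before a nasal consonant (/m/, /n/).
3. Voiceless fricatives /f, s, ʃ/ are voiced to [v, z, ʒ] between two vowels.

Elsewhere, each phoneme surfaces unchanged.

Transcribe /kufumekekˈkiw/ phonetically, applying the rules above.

/k/ — word-initial; rule 1 does not apply here → [k].
/u/ — between /k/ and /f/; rule 2 does not apply here → [u].
Rule 3 applies to /f/ (between /u/ and /u/: between two vowels) → [v].
/u/ (between /f/ and /m/) occurs before a nasal consonant → [ũ] by rule 2.
/e/ (between /m/ and /k/) is in the target of rule 2 but the environment (before a nasal consonant) is not met → [e].
/k/ — between /e/ and /e/; rule 1 does not apply here → [k].
/e/ — between /k/ and /k/; rule 2 does not apply here → [e].
/k/ (between /e/ and /k/): rule 1 targets it, but not immediately before a stressed vowel → unchanged [k].
Rule 1 applies to /k/ (between /k/ and /i/: immediately before a stressed vowel) → [kʰ].
/i/ — between /k/ and /w/; rule 2 does not apply here → [i].

[kuvũmekekˈkʰiw]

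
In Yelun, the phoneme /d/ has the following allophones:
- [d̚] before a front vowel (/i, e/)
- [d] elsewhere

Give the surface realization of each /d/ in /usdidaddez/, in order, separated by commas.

Occurrence 1 (position 3): before a front vowel (/i, e/) → [d̚].
Occurrence 2 (position 5): no conditioning environment matches → elsewhere allophone [d].
Occurrence 3 (position 7): no conditioning environment matches → elsewhere allophone [d].
Occurrence 4 (position 8): before a front vowel (/i, e/) → [d̚].

[d̚], [d], [d], [d̚]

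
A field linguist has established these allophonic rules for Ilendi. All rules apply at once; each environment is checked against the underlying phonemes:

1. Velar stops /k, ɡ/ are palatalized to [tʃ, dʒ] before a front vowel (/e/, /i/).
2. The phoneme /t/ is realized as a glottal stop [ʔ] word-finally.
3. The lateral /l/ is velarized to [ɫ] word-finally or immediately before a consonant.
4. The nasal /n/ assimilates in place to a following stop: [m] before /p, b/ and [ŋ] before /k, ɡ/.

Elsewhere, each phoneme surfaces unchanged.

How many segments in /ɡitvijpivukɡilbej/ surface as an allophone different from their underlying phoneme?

Segments that undergo a rule: /ɡ/ → [dʒ] (rule 1); /ɡ/ → [dʒ] (rule 1); /l/ → [ɫ] (rule 3).
All other segments surface unchanged.

3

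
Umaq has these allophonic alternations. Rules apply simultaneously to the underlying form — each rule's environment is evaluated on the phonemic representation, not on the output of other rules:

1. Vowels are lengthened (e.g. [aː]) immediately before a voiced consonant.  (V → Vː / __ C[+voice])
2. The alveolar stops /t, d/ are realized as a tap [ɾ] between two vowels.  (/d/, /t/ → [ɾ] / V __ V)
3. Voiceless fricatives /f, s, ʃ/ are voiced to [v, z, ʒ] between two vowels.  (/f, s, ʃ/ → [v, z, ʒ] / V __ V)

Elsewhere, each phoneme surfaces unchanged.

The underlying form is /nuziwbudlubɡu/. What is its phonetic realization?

[nuːziːwbuːdluːbɡu]

Rule 1 applies to /u/ (between /n/ and /z/: before a voiced consonant) → [uː].
/i/ (between /z/ and /w/): before a voiced consonant, so rule 1 applies → [iː].
/u/ — between /b/ and /d/, before a voiced consonant — surfaces as [uː] (rule 1).
/d/ (between /u/ and /l/) fails the environment for rule 2, so it stays [d].
/u/ (between /l/ and /b/): before a voiced consonant, so rule 1 applies → [uː].
/u/ (word-final) fails the environment for rule 1, so it stays [u].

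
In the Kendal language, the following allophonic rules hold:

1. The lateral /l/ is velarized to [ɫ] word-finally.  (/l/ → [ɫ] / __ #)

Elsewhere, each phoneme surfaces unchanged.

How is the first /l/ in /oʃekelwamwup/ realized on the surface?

[l]

/l/ (between /e/ and /w/) fails the environment for rule 1, so it stays [l].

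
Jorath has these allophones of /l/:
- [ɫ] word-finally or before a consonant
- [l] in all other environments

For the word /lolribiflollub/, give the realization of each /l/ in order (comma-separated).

[l], [ɫ], [l], [ɫ], [l]

Occurrence 1 (position 1): no conditioning environment matches → elsewhere allophone [l].
Occurrence 2 (position 3): word-finally or before a consonant → [ɫ].
Occurrence 3 (position 9): no conditioning environment matches → elsewhere allophone [l].
Occurrence 4 (position 11): word-finally or before a consonant → [ɫ].
Occurrence 5 (position 12): no conditioning environment matches → elsewhere allophone [l].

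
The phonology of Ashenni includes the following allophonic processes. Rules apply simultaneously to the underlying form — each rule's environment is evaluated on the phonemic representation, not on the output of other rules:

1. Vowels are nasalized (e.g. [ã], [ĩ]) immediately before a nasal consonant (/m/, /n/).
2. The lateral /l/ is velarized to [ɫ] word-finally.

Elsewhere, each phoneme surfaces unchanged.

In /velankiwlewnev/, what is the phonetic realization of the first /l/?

/l/ (between /e/ and /a/): rule 2 targets it, but not word-finally → unchanged [l].

[l]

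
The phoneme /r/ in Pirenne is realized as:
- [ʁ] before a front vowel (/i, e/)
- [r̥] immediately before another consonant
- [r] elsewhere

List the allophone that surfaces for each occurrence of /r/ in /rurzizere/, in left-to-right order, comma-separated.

[r], [r̥], [ʁ]

Occurrence 1 (position 1): no conditioning environment matches → elsewhere allophone [r].
Occurrence 2 (position 3): immediately before another consonant → [r̥].
Occurrence 3 (position 8): before a front vowel (/i, e/) → [ʁ].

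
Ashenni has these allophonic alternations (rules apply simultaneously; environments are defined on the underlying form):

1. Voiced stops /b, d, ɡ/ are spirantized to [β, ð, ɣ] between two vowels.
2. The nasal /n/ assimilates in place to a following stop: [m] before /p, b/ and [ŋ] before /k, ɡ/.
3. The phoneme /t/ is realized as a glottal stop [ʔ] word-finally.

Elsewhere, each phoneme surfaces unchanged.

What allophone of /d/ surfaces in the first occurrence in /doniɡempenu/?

[d]

/d/ (word-initial) is in the target of rule 1 but the environment (between two vowels) is not met → [d].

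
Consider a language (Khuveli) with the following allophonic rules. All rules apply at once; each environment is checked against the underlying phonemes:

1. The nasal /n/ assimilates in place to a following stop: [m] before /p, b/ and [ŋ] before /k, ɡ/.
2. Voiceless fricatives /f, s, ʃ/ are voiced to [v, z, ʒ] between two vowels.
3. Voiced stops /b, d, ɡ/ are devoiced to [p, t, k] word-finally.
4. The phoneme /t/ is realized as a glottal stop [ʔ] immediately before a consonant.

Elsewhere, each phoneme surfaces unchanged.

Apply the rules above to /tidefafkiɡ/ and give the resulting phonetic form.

/t/ (word-initial) is in the target of rule 4 but the environment (immediately before a consonant) is not met → [t].
/d/ — between /i/ and /e/; rule 3 does not apply here → [d].
/f/ (between /e/ and /a/): between two vowels, so rule 2 applies → [v].
/f/ — between /a/ and /k/; rule 2 does not apply here → [f].
/ɡ/ meets the environment for rule 3 (word-finally) → [k].

[tidevafkik]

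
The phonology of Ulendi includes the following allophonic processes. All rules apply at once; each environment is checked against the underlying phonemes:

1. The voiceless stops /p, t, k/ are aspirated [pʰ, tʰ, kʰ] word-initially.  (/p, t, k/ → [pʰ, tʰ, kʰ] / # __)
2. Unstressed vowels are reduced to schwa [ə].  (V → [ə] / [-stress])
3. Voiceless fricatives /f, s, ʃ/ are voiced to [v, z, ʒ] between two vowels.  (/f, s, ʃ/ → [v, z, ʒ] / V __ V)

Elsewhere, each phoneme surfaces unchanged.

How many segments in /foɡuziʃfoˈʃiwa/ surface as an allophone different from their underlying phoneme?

6

Segments that undergo a rule: /o/ → [ə] (rule 2); /u/ → [ə] (rule 2); /i/ → [ə] (rule 2); /o/ → [ə] (rule 2); /ʃ/ → [ʒ] (rule 3); /a/ → [ə] (rule 2).
All other segments surface unchanged.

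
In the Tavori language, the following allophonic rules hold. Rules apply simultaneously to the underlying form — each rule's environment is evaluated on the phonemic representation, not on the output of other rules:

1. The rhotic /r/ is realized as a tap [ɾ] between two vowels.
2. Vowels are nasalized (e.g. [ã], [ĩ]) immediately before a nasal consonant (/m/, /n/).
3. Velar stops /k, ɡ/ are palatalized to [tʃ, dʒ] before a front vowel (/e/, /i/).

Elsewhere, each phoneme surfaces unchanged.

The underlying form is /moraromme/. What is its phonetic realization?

/o/ (between /m/ and /r/) is in the target of rule 2 but the environment (before a nasal consonant) is not met → [o].
Rule 1 applies to /r/ (between /o/ and /a/: between two vowels) → [ɾ].
/a/ (between /r/ and /r/): rule 2 targets it, but not before a nasal consonant → unchanged [a].
/r/ meets the environment for rule 1 (between two vowels) → [ɾ].
/o/ meets the environment for rule 2 (before a nasal consonant) → [õ].
/e/ — word-final; rule 2 does not apply here → [e].

[moɾaɾõmme]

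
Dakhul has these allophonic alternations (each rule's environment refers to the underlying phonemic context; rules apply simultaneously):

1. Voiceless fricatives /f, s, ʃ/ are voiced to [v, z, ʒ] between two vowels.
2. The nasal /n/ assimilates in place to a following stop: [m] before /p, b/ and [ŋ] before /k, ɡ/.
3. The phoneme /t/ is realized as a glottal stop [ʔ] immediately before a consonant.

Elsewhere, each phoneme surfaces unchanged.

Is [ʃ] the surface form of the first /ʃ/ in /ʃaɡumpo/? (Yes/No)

Yes

/ʃ/ — word-initial; rule 1 does not apply here → [ʃ].
The actual realization is [ʃ], which matches [ʃ].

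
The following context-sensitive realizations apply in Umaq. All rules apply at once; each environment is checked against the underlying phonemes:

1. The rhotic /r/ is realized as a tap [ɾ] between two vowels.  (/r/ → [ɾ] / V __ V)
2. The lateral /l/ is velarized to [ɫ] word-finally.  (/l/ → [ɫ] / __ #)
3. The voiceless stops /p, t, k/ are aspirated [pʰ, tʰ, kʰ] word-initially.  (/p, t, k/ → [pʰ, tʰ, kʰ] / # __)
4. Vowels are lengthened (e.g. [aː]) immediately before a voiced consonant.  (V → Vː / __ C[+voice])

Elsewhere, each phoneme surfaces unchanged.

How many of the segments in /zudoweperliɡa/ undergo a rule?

4

Segments that undergo a rule: /u/ → [uː] (rule 4); /o/ → [oː] (rule 4); /e/ → [eː] (rule 4); /i/ → [iː] (rule 4).
All other segments surface unchanged.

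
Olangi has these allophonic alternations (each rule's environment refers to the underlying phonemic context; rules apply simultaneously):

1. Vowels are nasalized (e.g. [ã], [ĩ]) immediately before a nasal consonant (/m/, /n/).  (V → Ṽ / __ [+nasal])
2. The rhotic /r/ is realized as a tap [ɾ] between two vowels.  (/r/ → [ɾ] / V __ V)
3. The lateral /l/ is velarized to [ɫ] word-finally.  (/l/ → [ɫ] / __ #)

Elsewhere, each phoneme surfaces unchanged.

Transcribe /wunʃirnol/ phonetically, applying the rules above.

/u/ (between /w/ and /n/) occurs before a nasal consonant → [ũ] by rule 1.
/i/ (between /ʃ/ and /r/) is in the target of rule 1 but the environment (before a nasal consonant) is not met → [i].
/r/ (between /i/ and /n/) fails the environment for rule 2, so it stays [r].
/o/ (between /n/ and /l/) fails the environment for rule 1, so it stays [o].
Rule 3 applies to /l/ (word-final: word-finally) → [ɫ].

[wũnʃirnoɫ]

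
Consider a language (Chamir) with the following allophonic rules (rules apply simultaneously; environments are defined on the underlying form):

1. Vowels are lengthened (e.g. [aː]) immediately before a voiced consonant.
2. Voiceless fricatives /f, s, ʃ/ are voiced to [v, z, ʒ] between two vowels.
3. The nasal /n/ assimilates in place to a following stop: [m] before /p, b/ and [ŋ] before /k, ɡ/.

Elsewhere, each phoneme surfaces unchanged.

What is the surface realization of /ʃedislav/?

/ʃ/ (word-initial) is in the target of rule 2 but the environment (between two vowels) is not met → [ʃ].
/e/ (between /ʃ/ and /d/) occurs before a voiced consonant → [eː] by rule 1.
/i/ — between /d/ and /s/; rule 1 does not apply here → [i].
/s/ (between /i/ and /l/) is in the target of rule 2 but the environment (between two vowels) is not met → [s].
/a/ — between /l/ and /v/, before a voiced consonant — surfaces as [aː] (rule 1).

[ʃeːdislaːv]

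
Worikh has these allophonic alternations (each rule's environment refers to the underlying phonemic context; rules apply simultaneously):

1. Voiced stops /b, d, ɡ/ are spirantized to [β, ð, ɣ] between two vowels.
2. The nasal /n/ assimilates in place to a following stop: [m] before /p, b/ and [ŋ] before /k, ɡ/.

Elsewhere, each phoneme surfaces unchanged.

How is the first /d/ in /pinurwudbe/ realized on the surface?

/d/ — between /u/ and /b/; rule 1 does not apply here → [d].

[d]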